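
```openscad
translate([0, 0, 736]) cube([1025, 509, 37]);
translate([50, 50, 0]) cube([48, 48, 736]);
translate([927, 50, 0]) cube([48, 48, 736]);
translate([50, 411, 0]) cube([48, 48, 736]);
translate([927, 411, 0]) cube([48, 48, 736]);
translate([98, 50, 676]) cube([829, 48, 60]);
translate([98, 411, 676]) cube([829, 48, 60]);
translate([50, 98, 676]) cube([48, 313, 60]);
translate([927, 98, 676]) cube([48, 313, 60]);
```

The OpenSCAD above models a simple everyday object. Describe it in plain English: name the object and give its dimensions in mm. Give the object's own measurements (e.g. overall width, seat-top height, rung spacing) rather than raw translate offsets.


A table: top 1025 mm (x) × 509 mm (y), 37 mm thick, upper face at z = 773 mm, on four 48×48 mm square legs, each inset 50 mm from the nearest pair of top edges from z = 0 to the bottom of the top. Four apron rails, 48 mm thick and 60 mm tall, run between adjacent legs with their top edges flush with the underside of the top and their outer faces flush with the legs' outer faces.


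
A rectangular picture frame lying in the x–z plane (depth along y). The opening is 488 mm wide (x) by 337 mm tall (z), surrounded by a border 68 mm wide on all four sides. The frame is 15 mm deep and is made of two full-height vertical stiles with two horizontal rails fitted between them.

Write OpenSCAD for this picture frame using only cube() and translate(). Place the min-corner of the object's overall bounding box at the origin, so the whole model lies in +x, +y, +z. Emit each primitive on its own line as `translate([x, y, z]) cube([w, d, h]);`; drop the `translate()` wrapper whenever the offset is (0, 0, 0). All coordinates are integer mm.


cube([68, 15, 473]);
translate([556, 0, 0]) cube([68, 15, 473]);
translate([68, 0, 0]) cube([488, 15, 68]);
translate([68, 0, 405]) cube([488, 15, 68]);


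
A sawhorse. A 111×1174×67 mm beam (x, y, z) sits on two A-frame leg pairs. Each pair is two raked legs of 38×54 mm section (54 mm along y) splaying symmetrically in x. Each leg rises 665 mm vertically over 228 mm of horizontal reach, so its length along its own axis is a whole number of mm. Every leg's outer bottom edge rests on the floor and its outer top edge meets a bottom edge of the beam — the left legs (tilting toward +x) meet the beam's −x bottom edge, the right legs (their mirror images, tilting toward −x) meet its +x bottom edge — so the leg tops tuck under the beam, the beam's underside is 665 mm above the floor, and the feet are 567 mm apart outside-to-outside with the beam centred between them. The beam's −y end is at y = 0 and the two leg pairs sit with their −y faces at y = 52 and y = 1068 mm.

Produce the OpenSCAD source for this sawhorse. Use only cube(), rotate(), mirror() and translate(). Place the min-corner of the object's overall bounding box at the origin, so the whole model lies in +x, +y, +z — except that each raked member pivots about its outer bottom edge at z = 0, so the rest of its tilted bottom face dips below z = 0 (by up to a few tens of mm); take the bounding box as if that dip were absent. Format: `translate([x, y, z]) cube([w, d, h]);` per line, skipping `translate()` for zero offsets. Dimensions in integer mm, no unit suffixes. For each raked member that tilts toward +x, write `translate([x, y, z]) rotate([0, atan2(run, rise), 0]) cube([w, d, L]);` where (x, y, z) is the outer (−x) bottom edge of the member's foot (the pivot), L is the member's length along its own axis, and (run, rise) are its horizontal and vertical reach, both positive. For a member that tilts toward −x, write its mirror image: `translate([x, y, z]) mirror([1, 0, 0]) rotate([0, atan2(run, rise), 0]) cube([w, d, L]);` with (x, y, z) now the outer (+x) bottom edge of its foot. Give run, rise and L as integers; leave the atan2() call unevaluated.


translate([228, 0, 665]) cube([111, 1174, 67]);
translate([0, 52, 0]) rotate([0, atan2(228, 665), 0]) cube([38, 54, 703]);
translate([567, 52, 0]) mirror([1, 0, 0]) rotate([0, atan2(228, 665), 0]) cube([38, 54, 703]);
translate([0, 1068, 0]) rotate([0, atan2(228, 665), 0]) cube([38, 54, 703]);
translate([567, 1068, 0]) mirror([1, 0, 0]) rotate([0, atan2(228, 665), 0]) cube([38, 54, 703]);


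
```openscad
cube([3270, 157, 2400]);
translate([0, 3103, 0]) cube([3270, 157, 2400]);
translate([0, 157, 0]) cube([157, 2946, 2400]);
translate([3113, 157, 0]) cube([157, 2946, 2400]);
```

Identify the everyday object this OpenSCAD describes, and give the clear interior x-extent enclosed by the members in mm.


A house (or room) frame. The interior width is 2956 mm.

Four 2400 mm walls enclosing a rectangle with no floor or roof — a room or house frame. Outside width is 3270 mm and wall thickness is 157 mm, so the interior width is 3270 − 2 × 157 = 2956 mm.


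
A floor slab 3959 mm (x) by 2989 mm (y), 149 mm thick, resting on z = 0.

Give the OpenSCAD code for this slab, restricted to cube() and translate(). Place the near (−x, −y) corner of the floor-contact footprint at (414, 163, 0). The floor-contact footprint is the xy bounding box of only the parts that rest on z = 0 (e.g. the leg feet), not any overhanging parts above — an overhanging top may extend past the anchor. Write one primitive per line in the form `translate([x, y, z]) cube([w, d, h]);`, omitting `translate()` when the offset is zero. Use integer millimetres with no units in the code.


translate([414, 163, 0]) cube([3959, 2989, 149]);


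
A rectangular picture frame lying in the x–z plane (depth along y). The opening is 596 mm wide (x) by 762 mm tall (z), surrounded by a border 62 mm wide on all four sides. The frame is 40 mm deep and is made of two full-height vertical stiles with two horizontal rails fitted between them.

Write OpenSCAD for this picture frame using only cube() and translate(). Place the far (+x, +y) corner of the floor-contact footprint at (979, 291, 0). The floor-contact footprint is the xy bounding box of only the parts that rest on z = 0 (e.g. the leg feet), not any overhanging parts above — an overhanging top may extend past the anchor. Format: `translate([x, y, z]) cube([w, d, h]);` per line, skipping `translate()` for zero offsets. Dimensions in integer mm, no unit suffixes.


translate([259, 251, 0]) cube([62, 40, 886]);
translate([917, 251, 0]) cube([62, 40, 886]);
translate([321, 251, 0]) cube([596, 40, 62]);
translate([321, 251, 824]) cube([596, 40, 62]);


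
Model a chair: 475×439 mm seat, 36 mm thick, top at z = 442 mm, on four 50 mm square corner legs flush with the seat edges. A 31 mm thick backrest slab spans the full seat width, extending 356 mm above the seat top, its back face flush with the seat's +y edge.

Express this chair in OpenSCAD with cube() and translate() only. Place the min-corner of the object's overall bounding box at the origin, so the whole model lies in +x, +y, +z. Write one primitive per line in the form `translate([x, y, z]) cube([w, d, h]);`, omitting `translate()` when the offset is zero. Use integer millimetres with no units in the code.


// leg_h = 442 - 36 = 406
translate([0, 0, 406]) cube([475, 439, 36]);
cube([50, 50, 406]);
translate([425, 0, 0]) cube([50, 50, 406]);
translate([0, 389, 0]) cube([50, 50, 406]);
translate([425, 389, 0]) cube([50, 50, 406]);
translate([0, 408, 442]) cube([475, 31, 356]);


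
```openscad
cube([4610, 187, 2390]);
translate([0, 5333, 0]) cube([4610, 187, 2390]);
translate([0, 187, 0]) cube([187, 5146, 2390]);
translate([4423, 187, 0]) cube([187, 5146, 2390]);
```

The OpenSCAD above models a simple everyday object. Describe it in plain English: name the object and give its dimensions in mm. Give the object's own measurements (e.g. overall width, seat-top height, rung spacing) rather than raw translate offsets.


The wall frame of a small rectangular building: four walls, each 2390 mm tall and 187 mm thick, enclosing a footprint 4610 mm (x) by 5520 mm (y) outside-to-outside, with no floor or roof. The front and back walls (the −y and +y sides) span the full width; the two side walls fit between them.


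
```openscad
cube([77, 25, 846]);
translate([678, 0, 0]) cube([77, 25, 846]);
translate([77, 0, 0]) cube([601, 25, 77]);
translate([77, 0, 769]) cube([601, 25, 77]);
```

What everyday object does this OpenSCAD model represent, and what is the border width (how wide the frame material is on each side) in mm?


A picture frame. The border width is 77 mm.

Four thin pieces enclosing a rectangular opening — a picture frame. The two full-height stiles are 846 mm tall; the top rail sits at z = 769 and is 77 mm tall, so the border above the opening is 846 − 769 = 77 mm, matching the stile x-width.


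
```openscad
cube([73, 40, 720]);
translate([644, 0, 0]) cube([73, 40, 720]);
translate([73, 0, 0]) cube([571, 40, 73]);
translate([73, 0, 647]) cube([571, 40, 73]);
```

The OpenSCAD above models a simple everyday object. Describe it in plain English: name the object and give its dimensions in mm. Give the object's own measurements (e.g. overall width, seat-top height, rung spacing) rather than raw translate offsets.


A rectangular picture frame lying in the x–z plane (depth along y). The opening is 571 mm wide (x) by 574 mm tall (z), surrounded by a border 73 mm wide on all four sides. The frame is 40 mm deep and is made of two full-height vertical stiles with two horizontal rails fitted between them.


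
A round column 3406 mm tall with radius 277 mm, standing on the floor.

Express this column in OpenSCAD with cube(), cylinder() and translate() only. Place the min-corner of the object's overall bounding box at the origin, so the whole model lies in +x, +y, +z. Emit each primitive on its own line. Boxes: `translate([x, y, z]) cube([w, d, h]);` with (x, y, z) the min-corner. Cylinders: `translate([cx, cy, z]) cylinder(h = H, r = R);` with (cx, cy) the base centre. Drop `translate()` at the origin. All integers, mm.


translate([277, 277, 0]) cylinder(h = 3406, r = 277);


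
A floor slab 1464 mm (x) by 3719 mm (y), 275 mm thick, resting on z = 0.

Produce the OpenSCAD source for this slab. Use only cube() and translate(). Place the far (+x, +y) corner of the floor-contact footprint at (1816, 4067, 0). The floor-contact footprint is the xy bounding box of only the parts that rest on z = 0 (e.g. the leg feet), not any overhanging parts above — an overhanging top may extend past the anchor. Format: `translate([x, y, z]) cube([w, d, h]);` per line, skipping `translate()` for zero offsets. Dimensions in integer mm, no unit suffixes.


translate([352, 348, 0]) cube([1464, 3719, 275]);


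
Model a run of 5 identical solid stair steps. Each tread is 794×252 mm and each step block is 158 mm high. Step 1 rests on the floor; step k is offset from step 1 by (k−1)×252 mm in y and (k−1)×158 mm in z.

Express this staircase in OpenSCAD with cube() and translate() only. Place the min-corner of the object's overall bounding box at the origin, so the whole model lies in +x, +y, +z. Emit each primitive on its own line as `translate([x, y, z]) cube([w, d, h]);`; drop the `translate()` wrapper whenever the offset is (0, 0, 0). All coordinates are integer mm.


cube([794, 252, 158]);
translate([0, 252, 158]) cube([794, 252, 158]);
translate([0, 504, 316]) cube([794, 252, 158]);
translate([0, 756, 474]) cube([794, 252, 158]);
translate([0, 1008, 632]) cube([794, 252, 158]);


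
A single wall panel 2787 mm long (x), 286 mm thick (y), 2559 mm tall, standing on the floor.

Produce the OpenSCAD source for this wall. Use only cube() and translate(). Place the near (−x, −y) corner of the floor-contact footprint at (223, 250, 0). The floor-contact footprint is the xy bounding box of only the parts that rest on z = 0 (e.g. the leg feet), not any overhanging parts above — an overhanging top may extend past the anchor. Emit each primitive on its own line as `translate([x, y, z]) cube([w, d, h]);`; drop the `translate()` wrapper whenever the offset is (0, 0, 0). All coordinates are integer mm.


translate([223, 250, 0]) cube([2787, 286, 2559]);


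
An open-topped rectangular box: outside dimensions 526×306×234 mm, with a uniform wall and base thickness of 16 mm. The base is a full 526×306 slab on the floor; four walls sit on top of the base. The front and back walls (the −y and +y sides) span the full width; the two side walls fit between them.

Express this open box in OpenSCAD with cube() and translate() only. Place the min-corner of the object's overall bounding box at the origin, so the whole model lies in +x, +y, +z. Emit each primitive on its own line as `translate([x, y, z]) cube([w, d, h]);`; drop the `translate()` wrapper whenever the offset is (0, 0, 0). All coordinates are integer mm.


cube([526, 306, 16]);
translate([0, 0, 16]) cube([526, 16, 218]);
translate([0, 290, 16]) cube([526, 16, 218]);
translate([0, 16, 16]) cube([16, 274, 218]);
translate([510, 16, 16]) cube([16, 274, 218]);


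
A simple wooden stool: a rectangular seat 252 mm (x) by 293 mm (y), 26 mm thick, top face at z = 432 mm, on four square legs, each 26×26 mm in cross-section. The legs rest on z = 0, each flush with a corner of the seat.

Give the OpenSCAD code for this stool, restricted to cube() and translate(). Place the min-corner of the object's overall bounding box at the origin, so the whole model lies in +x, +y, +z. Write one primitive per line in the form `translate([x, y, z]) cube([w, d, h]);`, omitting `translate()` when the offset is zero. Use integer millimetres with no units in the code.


// leg_h = 432 - 26 = 406
translate([0, 0, 406]) cube([252, 293, 26]);
cube([26, 26, 406]);
translate([226, 0, 0]) cube([26, 26, 406]);
translate([0, 267, 0]) cube([26, 26, 406]);
translate([226, 267, 0]) cube([26, 26, 406]);


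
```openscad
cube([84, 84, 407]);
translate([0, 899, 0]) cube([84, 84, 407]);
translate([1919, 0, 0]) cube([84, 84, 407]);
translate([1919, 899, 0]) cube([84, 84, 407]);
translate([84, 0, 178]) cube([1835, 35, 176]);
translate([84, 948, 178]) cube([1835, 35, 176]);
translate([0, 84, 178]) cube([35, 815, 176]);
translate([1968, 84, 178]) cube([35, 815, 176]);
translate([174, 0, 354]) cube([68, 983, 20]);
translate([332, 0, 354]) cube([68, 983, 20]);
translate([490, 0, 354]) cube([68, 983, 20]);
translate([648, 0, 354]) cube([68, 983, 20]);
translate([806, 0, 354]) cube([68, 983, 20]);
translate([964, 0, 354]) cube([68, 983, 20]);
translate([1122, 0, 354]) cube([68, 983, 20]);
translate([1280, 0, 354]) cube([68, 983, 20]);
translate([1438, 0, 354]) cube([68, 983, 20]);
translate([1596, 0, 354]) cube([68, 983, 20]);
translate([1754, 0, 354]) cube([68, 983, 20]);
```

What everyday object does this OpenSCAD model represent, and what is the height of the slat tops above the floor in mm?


A bed frame. The slat-top height is 374 mm.

Four posts, four rails, and a row of slats — a bed frame. Slats sit on the rails at z = 178 + 176 = 354; with slat thickness 20, the top is 374 mm.


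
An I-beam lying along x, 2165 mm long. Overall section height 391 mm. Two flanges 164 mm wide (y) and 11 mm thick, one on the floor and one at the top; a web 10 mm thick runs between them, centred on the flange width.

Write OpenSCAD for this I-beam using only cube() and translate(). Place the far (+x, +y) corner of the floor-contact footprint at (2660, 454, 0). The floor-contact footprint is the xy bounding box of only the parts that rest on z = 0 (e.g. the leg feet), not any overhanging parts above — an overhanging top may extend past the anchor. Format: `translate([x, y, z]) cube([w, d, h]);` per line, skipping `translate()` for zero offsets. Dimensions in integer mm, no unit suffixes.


translate([495, 290, 0]) cube([2165, 164, 11]);
translate([495, 367, 11]) cube([2165, 10, 369]);
translate([495, 290, 380]) cube([2165, 164, 11]);


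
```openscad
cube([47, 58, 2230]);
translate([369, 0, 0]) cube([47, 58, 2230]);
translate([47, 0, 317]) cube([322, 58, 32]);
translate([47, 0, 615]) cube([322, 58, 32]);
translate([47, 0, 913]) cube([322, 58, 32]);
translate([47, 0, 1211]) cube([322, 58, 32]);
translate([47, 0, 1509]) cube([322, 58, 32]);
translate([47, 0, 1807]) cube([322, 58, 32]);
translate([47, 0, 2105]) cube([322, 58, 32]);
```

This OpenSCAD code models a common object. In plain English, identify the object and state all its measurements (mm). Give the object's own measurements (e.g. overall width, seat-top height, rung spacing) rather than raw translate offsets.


A straight ladder. Two 47×58 mm vertical rails, 2230 mm tall, stand 416 mm apart (outside-to-outside) with their front faces coplanar on the −y side. 7 rungs, each 58 mm deep and 32 mm tall, span between the inner faces of the rails, front faces flush with the rails. The lowest rung's underside is at z = 317 mm and rungs are spaced 298 mm apart (underside to underside).


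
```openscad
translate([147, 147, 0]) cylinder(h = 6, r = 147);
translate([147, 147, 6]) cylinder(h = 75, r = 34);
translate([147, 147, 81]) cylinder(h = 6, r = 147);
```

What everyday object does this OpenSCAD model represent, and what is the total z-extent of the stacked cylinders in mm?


A spool. The overall height is 87 mm.

Three coaxial cylinders, large–small–large — a spool. Two 6 mm flanges and a 75 mm core give 6 + 75 + 6 = 87 mm.


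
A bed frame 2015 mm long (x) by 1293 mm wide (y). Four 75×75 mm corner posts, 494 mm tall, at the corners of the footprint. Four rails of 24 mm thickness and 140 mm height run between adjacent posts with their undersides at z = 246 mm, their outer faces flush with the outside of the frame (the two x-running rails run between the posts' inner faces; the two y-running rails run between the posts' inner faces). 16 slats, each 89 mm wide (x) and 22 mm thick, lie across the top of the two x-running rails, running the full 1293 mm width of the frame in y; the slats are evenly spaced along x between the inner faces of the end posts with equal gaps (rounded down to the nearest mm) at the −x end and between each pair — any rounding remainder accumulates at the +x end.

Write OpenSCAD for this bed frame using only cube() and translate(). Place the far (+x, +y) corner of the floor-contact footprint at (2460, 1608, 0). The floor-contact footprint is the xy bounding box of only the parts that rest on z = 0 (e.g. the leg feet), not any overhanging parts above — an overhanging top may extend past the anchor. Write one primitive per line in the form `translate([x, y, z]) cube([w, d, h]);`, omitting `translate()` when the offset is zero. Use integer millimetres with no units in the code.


translate([445, 315, 0]) cube([75, 75, 494]);
translate([445, 1533, 0]) cube([75, 75, 494]);
translate([2385, 315, 0]) cube([75, 75, 494]);
translate([2385, 1533, 0]) cube([75, 75, 494]);
translate([520, 315, 246]) cube([1865, 24, 140]);
translate([520, 1584, 246]) cube([1865, 24, 140]);
translate([445, 390, 246]) cube([24, 1143, 140]);
translate([2436, 390, 246]) cube([24, 1143, 140]);
translate([545, 315, 386]) cube([89, 1293, 22]);
translate([659, 315, 386]) cube([89, 1293, 22]);
translate([773, 315, 386]) cube([89, 1293, 22]);
translate([887, 315, 386]) cube([89, 1293, 22]);
translate([1001, 315, 386]) cube([89, 1293, 22]);
translate([1115, 315, 386]) cube([89, 1293, 22]);
translate([1229, 315, 386]) cube([89, 1293, 22]);
translate([1343, 315, 386]) cube([89, 1293, 22]);
translate([1457, 315, 386]) cube([89, 1293, 22]);
translate([1571, 315, 386]) cube([89, 1293, 22]);
translate([1685, 315, 386]) cube([89, 1293, 22]);
translate([1799, 315, 386]) cube([89, 1293, 22]);
translate([1913, 315, 386]) cube([89, 1293, 22]);
translate([2027, 315, 386]) cube([89, 1293, 22]);
translate([2141, 315, 386]) cube([89, 1293, 22]);
translate([2255, 315, 386]) cube([89, 1293, 22]);


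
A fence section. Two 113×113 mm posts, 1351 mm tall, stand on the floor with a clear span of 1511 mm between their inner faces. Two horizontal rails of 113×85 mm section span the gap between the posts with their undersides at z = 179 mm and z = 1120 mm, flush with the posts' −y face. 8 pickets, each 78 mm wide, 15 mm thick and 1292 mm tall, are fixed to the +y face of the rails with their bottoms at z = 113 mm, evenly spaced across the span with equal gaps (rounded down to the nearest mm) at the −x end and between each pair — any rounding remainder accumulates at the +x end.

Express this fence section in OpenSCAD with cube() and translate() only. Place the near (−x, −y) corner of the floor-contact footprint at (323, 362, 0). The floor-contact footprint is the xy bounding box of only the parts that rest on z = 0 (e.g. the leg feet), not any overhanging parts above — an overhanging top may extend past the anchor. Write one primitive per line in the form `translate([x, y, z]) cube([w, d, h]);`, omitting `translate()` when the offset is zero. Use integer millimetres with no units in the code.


translate([323, 362, 0]) cube([113, 113, 1351]);
translate([1947, 362, 0]) cube([113, 113, 1351]);
translate([436, 362, 179]) cube([1511, 113, 85]);
translate([436, 362, 1120]) cube([1511, 113, 85]);
translate([534, 475, 113]) cube([78, 15, 1292]);
translate([710, 475, 113]) cube([78, 15, 1292]);
translate([886, 475, 113]) cube([78, 15, 1292]);
translate([1062, 475, 113]) cube([78, 15, 1292]);
translate([1238, 475, 113]) cube([78, 15, 1292]);
translate([1414, 475, 113]) cube([78, 15, 1292]);
translate([1590, 475, 113]) cube([78, 15, 1292]);
translate([1766, 475, 113]) cube([78, 15, 1292]);


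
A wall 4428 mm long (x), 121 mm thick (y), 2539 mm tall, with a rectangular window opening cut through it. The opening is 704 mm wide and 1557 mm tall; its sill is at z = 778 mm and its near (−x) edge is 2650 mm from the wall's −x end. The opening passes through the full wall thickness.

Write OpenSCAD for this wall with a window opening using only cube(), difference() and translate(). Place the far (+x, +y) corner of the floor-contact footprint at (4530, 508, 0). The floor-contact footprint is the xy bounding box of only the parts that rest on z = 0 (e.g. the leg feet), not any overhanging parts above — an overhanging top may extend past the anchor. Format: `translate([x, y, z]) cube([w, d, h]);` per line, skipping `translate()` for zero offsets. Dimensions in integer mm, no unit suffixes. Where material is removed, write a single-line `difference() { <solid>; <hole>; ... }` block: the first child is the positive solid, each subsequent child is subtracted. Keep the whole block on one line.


difference() { translate([102, 387, 0]) cube([4428, 121, 2539]); translate([2752, 387, 778]) cube([704, 121, 1557]); }


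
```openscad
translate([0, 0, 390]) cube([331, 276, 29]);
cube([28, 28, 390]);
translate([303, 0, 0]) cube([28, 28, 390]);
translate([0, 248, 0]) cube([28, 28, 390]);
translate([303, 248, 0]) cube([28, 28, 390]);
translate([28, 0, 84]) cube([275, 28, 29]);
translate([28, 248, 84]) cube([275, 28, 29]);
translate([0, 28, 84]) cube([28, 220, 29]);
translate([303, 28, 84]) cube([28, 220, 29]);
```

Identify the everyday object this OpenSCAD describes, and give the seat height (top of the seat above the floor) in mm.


A stool. The seat height is 419 mm.

A 331×276×29 slab at z = 390 on four corner posts — a stool. The seat top is 390 + 29 = 419 mm.


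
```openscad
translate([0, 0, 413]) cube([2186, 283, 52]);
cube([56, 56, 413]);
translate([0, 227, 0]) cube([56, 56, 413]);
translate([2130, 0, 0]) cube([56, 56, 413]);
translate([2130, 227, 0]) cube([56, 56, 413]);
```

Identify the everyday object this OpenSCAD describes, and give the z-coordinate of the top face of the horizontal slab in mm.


A bench. The seat-top height is 465 mm.

A long slab on four corner posts — a bench. The slab sits at z = 413 with thickness 52, so the top is 413 + 52 = 465 mm.


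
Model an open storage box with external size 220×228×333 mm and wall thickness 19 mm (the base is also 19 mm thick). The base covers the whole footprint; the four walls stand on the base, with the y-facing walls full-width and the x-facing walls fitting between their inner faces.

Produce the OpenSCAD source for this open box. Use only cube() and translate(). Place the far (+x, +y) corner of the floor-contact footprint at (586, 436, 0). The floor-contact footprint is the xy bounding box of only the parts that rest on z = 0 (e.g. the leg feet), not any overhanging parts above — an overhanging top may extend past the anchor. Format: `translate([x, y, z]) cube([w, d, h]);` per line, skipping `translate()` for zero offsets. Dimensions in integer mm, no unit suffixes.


translate([366, 208, 0]) cube([220, 228, 19]);
translate([366, 208, 19]) cube([220, 19, 314]);
translate([366, 417, 19]) cube([220, 19, 314]);
translate([366, 227, 19]) cube([19, 190, 314]);
translate([567, 227, 19]) cube([19, 190, 314]);


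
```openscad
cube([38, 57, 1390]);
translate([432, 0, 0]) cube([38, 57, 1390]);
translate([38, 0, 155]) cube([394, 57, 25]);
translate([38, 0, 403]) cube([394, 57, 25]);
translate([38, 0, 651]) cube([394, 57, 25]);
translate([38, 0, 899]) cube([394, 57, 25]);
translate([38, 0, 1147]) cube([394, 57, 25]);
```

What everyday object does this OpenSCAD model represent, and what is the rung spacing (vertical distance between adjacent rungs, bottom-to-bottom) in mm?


A ladder. The rung spacing is 248 mm.

Two tall 38×57 posts with 5 short bars between them — a ladder. Adjacent rungs sit at z = 155 and z = 403, so the spacing is 403 − 155 = 248 mm.


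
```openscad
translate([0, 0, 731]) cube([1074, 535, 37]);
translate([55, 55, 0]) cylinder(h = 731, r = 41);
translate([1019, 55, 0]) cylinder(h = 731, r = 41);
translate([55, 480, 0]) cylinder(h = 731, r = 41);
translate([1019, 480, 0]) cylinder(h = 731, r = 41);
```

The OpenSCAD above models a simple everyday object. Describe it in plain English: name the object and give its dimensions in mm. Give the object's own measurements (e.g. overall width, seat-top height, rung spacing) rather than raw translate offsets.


A rectangular dining table. The top is 1074×535×37 mm with its upper surface at z = 768 mm. It stands on four round legs of 82 mm diameter, each leg's bounding box inset 14 mm from the nearest pair of top edges, running from the floor to the underside of the top.


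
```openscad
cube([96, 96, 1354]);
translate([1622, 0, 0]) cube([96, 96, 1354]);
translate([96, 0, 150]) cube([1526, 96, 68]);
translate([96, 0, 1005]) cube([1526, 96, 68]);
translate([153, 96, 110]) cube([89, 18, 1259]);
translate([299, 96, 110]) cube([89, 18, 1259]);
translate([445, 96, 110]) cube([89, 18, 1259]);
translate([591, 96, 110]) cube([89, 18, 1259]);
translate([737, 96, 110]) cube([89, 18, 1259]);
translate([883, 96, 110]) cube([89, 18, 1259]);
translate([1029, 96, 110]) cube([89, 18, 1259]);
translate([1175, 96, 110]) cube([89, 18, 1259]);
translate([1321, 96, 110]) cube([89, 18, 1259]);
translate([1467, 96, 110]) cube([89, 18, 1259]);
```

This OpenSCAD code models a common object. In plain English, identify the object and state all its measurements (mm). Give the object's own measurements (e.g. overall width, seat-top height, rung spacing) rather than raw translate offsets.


A fence section. Two 96×96 mm posts, 1354 mm tall, stand on the floor with a clear span of 1526 mm between their inner faces. Two horizontal rails of 96×68 mm section span the gap between the posts with their undersides at z = 150 mm and z = 1005 mm, flush with the posts' −y face. 10 pickets, each 89 mm wide, 18 mm thick and 1259 mm tall, are fixed to the +y face of the rails with their bottoms at z = 110 mm, spaced across the span with a 57 mm gap after the −x post and between neighbouring pickets, with 66 mm left before the +x post.


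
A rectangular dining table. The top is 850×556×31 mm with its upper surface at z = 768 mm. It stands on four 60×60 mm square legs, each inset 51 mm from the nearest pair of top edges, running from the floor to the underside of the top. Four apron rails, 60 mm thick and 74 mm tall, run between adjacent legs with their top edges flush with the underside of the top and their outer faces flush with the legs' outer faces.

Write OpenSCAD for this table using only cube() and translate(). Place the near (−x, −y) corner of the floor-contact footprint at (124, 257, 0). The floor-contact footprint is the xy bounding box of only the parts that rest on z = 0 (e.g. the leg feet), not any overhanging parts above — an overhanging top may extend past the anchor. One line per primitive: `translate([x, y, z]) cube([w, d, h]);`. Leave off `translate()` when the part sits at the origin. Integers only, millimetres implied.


translate([73, 206, 737]) cube([850, 556, 31]);
translate([124, 257, 0]) cube([60, 60, 737]);
translate([812, 257, 0]) cube([60, 60, 737]);
translate([124, 651, 0]) cube([60, 60, 737]);
translate([812, 651, 0]) cube([60, 60, 737]);
translate([184, 257, 663]) cube([628, 60, 74]);
translate([184, 651, 663]) cube([628, 60, 74]);
translate([124, 317, 663]) cube([60, 334, 74]);
translate([812, 317, 663]) cube([60, 334, 74]);


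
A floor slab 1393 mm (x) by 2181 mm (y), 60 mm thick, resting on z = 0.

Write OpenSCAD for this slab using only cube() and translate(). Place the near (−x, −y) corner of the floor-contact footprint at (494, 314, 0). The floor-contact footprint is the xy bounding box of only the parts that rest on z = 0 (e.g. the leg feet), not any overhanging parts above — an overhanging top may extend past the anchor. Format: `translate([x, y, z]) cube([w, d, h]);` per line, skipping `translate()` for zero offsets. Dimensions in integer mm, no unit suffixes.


translate([494, 314, 0]) cube([1393, 2181, 60]);


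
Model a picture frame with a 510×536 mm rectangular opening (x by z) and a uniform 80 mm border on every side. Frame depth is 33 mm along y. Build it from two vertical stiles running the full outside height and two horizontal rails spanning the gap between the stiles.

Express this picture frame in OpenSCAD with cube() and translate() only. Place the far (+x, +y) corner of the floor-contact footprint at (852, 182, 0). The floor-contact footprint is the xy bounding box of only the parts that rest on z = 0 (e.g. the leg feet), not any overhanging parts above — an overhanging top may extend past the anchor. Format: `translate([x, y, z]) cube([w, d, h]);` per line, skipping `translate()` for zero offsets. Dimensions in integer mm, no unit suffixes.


translate([182, 149, 0]) cube([80, 33, 696]);
translate([772, 149, 0]) cube([80, 33, 696]);
translate([262, 149, 0]) cube([510, 33, 80]);
translate([262, 149, 616]) cube([510, 33, 80]);


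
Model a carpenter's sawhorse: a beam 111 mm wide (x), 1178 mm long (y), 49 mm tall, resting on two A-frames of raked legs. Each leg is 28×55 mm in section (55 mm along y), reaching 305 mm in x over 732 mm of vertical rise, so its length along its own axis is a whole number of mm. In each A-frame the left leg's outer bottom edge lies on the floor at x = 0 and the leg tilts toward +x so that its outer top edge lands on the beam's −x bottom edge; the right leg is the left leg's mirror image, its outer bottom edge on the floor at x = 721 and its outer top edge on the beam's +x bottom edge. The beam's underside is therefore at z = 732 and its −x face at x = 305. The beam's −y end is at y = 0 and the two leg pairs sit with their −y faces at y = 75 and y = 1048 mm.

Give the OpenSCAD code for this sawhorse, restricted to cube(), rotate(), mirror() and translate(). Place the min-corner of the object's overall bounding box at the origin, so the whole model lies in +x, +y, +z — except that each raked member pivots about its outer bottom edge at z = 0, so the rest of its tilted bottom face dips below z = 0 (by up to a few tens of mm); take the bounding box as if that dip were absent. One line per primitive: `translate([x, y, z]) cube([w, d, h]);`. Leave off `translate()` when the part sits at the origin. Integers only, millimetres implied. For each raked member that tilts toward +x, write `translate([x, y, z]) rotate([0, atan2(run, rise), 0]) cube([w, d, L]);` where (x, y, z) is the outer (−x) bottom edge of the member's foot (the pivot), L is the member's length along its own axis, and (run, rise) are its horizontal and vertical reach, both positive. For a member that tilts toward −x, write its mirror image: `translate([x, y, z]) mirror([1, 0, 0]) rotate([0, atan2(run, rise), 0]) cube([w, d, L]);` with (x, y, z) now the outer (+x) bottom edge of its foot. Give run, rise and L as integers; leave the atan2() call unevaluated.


// leg length = √(305² + 732²) = 793
// right-leg outer foot x = 2·305 + 111 = 721
// beam min-corner = (305, 0, 732)
translate([305, 0, 732]) cube([111, 1178, 49]);
translate([0, 75, 0]) rotate([0, atan2(305, 732), 0]) cube([28, 55, 793]);
translate([721, 75, 0]) mirror([1, 0, 0]) rotate([0, atan2(305, 732), 0]) cube([28, 55, 793]);
translate([0, 1048, 0]) rotate([0, atan2(305, 732), 0]) cube([28, 55, 793]);
translate([721, 1048, 0]) mirror([1, 0, 0]) rotate([0, atan2(305, 732), 0]) cube([28, 55, 793]);


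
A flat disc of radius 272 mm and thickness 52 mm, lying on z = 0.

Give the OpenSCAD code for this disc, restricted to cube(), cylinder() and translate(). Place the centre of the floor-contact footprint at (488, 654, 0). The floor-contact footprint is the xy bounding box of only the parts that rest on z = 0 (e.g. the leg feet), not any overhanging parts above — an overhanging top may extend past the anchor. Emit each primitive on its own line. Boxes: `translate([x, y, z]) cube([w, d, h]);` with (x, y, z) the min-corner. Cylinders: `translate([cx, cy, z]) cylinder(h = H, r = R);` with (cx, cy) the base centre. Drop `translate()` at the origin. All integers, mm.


translate([488, 654, 0]) cylinder(h = 52, r = 272);


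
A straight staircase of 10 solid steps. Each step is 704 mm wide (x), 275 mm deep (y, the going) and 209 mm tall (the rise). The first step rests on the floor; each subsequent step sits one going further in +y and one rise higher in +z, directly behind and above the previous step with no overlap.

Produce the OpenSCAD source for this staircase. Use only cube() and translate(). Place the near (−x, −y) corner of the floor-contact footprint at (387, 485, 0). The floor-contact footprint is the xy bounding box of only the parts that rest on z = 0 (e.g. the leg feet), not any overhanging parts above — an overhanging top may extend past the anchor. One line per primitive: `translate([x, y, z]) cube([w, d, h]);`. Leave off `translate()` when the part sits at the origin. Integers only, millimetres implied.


translate([387, 485, 0]) cube([704, 275, 209]);
translate([387, 760, 209]) cube([704, 275, 209]);
translate([387, 1035, 418]) cube([704, 275, 209]);
translate([387, 1310, 627]) cube([704, 275, 209]);
translate([387, 1585, 836]) cube([704, 275, 209]);
translate([387, 1860, 1045]) cube([704, 275, 209]);
translate([387, 2135, 1254]) cube([704, 275, 209]);
translate([387, 2410, 1463]) cube([704, 275, 209]);
translate([387, 2685, 1672]) cube([704, 275, 209]);
translate([387, 2960, 1881]) cube([704, 275, 209]);


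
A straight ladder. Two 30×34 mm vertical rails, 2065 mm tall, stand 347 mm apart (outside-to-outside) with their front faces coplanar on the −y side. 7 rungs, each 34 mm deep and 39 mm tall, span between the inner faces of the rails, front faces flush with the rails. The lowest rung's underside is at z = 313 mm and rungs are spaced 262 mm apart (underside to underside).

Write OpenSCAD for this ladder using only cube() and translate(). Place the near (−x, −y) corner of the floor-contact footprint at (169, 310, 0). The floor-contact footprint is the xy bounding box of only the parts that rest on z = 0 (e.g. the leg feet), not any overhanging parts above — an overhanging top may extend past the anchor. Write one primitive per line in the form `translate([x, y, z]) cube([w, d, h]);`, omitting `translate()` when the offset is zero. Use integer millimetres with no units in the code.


translate([169, 310, 0]) cube([30, 34, 2065]);
translate([486, 310, 0]) cube([30, 34, 2065]);
translate([199, 310, 313]) cube([287, 34, 39]);
translate([199, 310, 575]) cube([287, 34, 39]);
translate([199, 310, 837]) cube([287, 34, 39]);
translate([199, 310, 1099]) cube([287, 34, 39]);
translate([199, 310, 1361]) cube([287, 34, 39]);
translate([199, 310, 1623]) cube([287, 34, 39]);
translate([199, 310, 1885]) cube([287, 34, 39]);


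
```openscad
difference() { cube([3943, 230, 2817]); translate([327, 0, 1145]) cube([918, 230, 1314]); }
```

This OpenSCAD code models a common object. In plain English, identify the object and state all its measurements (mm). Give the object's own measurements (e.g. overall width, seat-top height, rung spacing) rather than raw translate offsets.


A wall 3943 mm long (x), 230 mm thick (y), 2817 mm tall, with a rectangular window opening cut through it. The opening is 918 mm wide and 1314 mm tall; its sill is at z = 1145 mm and its near (−x) edge is 327 mm from the wall's −x end. The opening passes through the full wall thickness.


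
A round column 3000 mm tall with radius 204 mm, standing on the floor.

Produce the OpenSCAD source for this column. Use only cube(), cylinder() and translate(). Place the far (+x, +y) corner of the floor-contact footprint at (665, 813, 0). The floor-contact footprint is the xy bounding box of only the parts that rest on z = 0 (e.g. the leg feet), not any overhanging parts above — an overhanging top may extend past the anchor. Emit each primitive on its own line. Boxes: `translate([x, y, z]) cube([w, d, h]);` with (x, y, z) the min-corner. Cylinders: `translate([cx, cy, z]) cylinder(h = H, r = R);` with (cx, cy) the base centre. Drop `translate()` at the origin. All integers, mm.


translate([461, 609, 0]) cylinder(h = 3000, r = 204);


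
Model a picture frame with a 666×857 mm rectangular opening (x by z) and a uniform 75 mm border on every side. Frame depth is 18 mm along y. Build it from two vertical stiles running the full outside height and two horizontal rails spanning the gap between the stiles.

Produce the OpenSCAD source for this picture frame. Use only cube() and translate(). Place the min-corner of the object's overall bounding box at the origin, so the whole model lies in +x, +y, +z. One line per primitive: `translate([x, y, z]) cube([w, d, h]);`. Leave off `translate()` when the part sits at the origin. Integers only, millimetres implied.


cube([75, 18, 1007]);
translate([741, 0, 0]) cube([75, 18, 1007]);
translate([75, 0, 0]) cube([666, 18, 75]);
translate([75, 0, 932]) cube([666, 18, 75]);


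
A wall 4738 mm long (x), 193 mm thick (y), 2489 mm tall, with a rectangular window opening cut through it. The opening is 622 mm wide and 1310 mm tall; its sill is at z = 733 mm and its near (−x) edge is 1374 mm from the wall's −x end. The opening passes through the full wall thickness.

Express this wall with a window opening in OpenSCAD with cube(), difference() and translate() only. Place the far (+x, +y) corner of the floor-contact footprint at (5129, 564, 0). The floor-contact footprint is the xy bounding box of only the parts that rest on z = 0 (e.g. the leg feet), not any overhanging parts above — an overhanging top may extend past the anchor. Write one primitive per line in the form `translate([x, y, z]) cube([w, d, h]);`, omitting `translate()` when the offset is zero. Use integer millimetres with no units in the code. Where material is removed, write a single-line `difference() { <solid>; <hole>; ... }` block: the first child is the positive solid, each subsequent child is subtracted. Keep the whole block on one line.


difference() { translate([391, 371, 0]) cube([4738, 193, 2489]); translate([1765, 371, 733]) cube([622, 193, 1310]); }


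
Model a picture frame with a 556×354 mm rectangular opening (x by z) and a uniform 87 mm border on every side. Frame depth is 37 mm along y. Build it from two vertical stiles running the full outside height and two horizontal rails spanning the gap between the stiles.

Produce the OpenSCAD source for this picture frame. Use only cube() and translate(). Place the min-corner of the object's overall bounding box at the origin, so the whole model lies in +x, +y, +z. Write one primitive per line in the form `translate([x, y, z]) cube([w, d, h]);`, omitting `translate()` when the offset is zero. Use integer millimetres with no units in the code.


cube([87, 37, 528]);
translate([643, 0, 0]) cube([87, 37, 528]);
translate([87, 0, 0]) cube([556, 37, 87]);
translate([87, 0, 441]) cube([556, 37, 87]);
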